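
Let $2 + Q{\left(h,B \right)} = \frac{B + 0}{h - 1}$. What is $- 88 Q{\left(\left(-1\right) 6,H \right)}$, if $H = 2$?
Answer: $\frac{1408}{7} \approx 201.14$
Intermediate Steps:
$Q{\left(h,B \right)} = -2 + \frac{B}{-1 + h}$ ($Q{\left(h,B \right)} = -2 + \frac{B + 0}{h - 1} = -2 + \frac{B}{-1 + h}$)
$- 88 Q{\left(\left(-1\right) 6,H \right)} = - 88 \frac{2 + 2 - 2 \left(\left(-1\right) 6\right)}{-1 - 6} = - 88 \frac{2 + 2 - -12}{-1 - 6} = - 88 \frac{2 + 2 + 12}{-7} = - 88 \left(\left(- \frac{1}{7}\right) 16\right) = \left(-88\right) \left(- \frac{16}{7}\right) = \frac{1408}{7}$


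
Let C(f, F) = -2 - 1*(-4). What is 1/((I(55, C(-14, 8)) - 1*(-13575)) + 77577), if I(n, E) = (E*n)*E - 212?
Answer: 1/91160 ≈ 1.0970e-5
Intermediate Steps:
C(f, F) = 2 (C(f, F) = -2 + 4 = 2)
I(n, E) = -212 + n*E² (I(n, E) = n*E² - 212 = -212 + n*E²)
1/((I(55, C(-14, 8)) - 1*(-13575)) + 77577) = 1/(((-212 + 55*2²) - 1*(-13575)) + 77577) = 1/(((-212 + 55*4) + 13575) + 77577) = 1/(((-212 + 220) + 13575) + 77577) = 1/((8 + 13575) + 77577) = 1/(13583 + 77577) = 1/91160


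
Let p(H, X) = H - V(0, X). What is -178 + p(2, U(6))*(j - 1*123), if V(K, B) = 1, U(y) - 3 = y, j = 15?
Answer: -286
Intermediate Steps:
U(y) = 3 + y
p(H, X) = -1 + H (p(H, X) = H - 1*1 = H - 1 = -1 + H)
-178 + p(2, U(6))*(j - 1*123) = -178 + (-1 + 2)*(15 - 1*123) = -178 + 1*(15 - 123) = -178 + 1*(-108) = -178 - 108 = -286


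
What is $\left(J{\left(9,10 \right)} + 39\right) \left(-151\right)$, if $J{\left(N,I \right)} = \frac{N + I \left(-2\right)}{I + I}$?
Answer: $- \frac{116119}{20} \approx -5806.0$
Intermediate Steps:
$J{\left(N,I \right)} = \frac{N - 2 I}{2 I}$
$\left(J{\left(9,10 \right)} + 39\right) \left(-151\right) = \left(\frac{\frac{1}{2} \cdot 9 - 10}{10} + 39\right) \left(-151\right) = \left(\frac{\frac{9}{2} - 10}{10} + 39\right) \left(-151\right) = \left(\frac{1}{10} \left(- \frac{11}{2}\right) + 39\right) \left(-151\right) = \left(- \frac{11}{20} + 39\right) \left(-151\right) = \frac{769}{20} \left(-151\right) = - \frac{116119}{20}$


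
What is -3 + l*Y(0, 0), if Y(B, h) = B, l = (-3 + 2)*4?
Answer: -3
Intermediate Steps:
l = -4 (l = -1*4 = -4)
-3 + l*Y(0, 0) = -3 - 4*0 = -3 + 0 = -3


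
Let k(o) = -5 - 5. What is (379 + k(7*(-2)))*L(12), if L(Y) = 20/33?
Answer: 2460/11 ≈ 223.64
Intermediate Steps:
L(Y) = 20/33 (L(Y) = 20*(1/33) = 20/33)
k(o) = -10
(379 + k(7*(-2)))*L(12) = (379 - 10)*(20/33) = 369*(20/33) = 2460/11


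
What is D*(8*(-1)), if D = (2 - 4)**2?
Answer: -32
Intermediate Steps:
D = 4 (D = (-2)**2 = 4)
D*(8*(-1)) = 4*(8*(-1)) = 4*(-8) = -32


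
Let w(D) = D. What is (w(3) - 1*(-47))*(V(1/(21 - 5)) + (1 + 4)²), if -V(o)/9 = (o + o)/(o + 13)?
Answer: 260350/209 ≈ 1245.7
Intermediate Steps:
V(o) = -18*o/(13 + o) (V(o) = -9*(o + o)/(o + 13) = -9*2*o/(13 + o) = -18*o/(13 + o))
(w(3) - 1*(-47))*(V(1/(21 - 5)) + (1 + 4)²) = (3 - 1*(-47))*(-18/((21 - 5)*(13 + 1/(21 - 5))) + (1 + 4)²) = (3 + 47)*(-18/(16*(13 + 1/16)) + 5²) = 50*(-18*1/16/(13 + 1/16) + 25) = 50*(-18*1/16/209/16 + 25) = 50*(-18*1/16*16/209 + 25) = 50*(-18/209 + 25) = 50*(5207/209) = 260350/209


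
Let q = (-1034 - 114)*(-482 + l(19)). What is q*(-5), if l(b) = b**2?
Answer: -694540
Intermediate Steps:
q = 138908 (q = (-1034 - 114)*(-482 + 19**2) = -1148*(-482 + 361) = -1148*(-121) = 138908)
q*(-5) = 138908*(-5) = -694540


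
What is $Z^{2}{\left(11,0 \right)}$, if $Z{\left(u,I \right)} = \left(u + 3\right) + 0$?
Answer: $196$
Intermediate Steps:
$Z{\left(u,I \right)} = 3 + u$ ($Z{\left(u,I \right)} = \left(3 + u\right) + 0 = 3 + u$)
$Z^{2}{\left(11,0 \right)} = \left(3 + 11\right)^{2} = 14^{2} = 196$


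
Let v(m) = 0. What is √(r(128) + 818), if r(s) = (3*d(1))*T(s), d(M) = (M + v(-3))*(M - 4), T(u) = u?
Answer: I*√334 ≈ 18.276*I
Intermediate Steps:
d(M) = M*(-4 + M) (d(M) = (M + 0)*(M - 4) = M*(-4 + M))
r(s) = -9*s (r(s) = (3*(1*(-4 + 1)))*s = (3*(1*(-3)))*s = (3*(-3))*s = -9*s)
√(r(128) + 818) = √(-9*128 + 818) = √(-1152 + 818) = √(-334) = I*√334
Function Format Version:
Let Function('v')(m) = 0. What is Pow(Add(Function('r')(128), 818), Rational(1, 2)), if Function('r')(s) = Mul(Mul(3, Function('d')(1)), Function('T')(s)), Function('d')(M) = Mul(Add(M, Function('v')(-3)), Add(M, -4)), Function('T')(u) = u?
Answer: Mul(I, Pow(334, Rational(1, 2))) ≈ Mul(18.276, I)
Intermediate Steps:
Function('d')(M) = Mul(M, Add(-4, M)) (Function('d')(M) = Mul(Add(M, 0), Add(M, -4)) = Mul(M, Add(-4, M)))
Function('r')(s) = Mul(-9, s) (Function('r')(s) = Mul(Mul(3, Mul(1, Add(-4, 1))), s) = Mul(Mul(3, Mul(1, -3)), s) = Mul(Mul(3, -3), s) = Mul(-9, s))
Pow(Add(Function('r')(128), 818), Rational(1, 2)) = Pow(Add(Mul(-9, 128), 818), Rational(1, 2)) = Pow(Add(-1152, 818), Rational(1, 2)) = Pow(-334, Rational(1, 2)) = Mul(I, Pow(334, Rational(1, 2)))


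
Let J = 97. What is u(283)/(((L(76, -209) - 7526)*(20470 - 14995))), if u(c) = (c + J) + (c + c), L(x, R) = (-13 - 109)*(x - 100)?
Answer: -43/1144275 ≈ -3.7578e-5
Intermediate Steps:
L(x, R) = 12200 - 122*x (L(x, R) = -122*(-100 + x) = 12200 - 122*x)
u(c) = 97 + 3*c (u(c) = (c + 97) + (c + c) = (97 + c) + 2*c = 97 + 3*c)
u(283)/(((L(76, -209) - 7526)*(20470 - 14995))) = (97 + 3*283)/((((12200 - 122*76) - 7526)*(20470 - 14995))) = (97 + 849)/((((12200 - 9272) - 7526)*5475)) = 946/(((2928 - 7526)*5475)) = 946/((-4598*5475)) = 946/(-25174050) = 946*(-1/25174050) = -43/1144275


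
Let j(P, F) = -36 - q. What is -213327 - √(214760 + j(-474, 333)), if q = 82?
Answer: -213327 - √214642 ≈ -2.1379e+5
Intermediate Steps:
j(P, F) = -118 (j(P, F) = -36 - 1*82 = -36 - 82 = -118)
-213327 - √(214760 + j(-474, 333)) = -213327 - √(214760 - 118) = -213327 - √214642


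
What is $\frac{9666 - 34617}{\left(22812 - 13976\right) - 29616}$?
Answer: $\frac{24951}{20780} \approx 1.2007$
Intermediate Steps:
$\frac{9666 - 34617}{\left(22812 - 13976\right) - 29616} = - \frac{24951}{\left(22812 - 13976\right) - 29616} = - \frac{24951}{8836 - 29616} = - \frac{24951}{-20780} = \left(-24951\right) \left(- \frac{1}{20780}\right) = \frac{24951}{20780}$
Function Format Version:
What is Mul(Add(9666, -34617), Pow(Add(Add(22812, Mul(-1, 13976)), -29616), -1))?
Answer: Rational(24951, 20780) ≈ 1.2007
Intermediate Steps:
Mul(Add(9666, -34617), Pow(Add(Add(22812, Mul(-1, 13976)), -29616), -1)) = Mul(-24951, Pow(Add(Add(22812, -13976), -29616), -1)) = Mul(-24951, Pow(Add(8836, -29616), -1)) = Mul(-24951, Pow(-20780, -1)) = Mul(-24951, Rational(-1, 20780)) = Rational(24951, 20780)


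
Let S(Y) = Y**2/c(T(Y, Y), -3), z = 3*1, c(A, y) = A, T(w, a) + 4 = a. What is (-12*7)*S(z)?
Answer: 756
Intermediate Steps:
T(w, a) = -4 + a
z = 3
S(Y) = Y**2/(-4 + Y)
(-12*7)*S(z) = (-12*7)*(3**2/(-4 + 3)) = -756/(-1) = -756*(-1) = -84*(-9) = 756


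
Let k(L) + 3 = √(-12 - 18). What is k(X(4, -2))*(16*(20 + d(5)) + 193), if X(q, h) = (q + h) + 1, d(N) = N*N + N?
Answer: -2979 + 993*I*√30 ≈ -2979.0 + 5438.9*I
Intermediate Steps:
d(N) = N + N² (d(N) = N² + N = N + N²)
X(q, h) = 1 + h + q (X(q, h) = (h + q) + 1 = 1 + h + q)
k(L) = -3 + I*√30 (k(L) = -3 + √(-12 - 18) = -3 + √(-30) = -3 + I*√30)
k(X(4, -2))*(16*(20 + d(5)) + 193) = (-3 + I*√30)*(16*(20 + 5*(1 + 5)) + 193) = (-3 + I*√30)*(16*(20 + 5*6) + 193) = (-3 + I*√30)*(16*(20 + 30) + 193) = (-3 + I*√30)*(16*50 + 193) = (-3 + I*√30)*(800 + 193) = (-3 + I*√30)*993 = -2979 + 993*I*√30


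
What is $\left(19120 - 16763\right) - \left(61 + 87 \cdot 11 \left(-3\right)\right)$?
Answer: $5167$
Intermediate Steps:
$\left(19120 - 16763\right) - \left(61 + 87 \cdot 11 \left(-3\right)\right) = 2357 - \left(61 + 87 \left(-33\right)\right) = 2357 - \left(61 - 2871\right) = 2357 - -2810 = 2357 + 2810 = 5167$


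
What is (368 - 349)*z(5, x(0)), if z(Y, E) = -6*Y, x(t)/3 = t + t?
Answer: -570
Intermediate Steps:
x(t) = 6*t (x(t) = 3*(t + t) = 3*(2*t) = 6*t)
(368 - 349)*z(5, x(0)) = (368 - 349)*(-6*5) = 19*(-30) = -570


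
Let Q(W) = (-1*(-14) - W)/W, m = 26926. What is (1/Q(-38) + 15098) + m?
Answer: 1092605/26 ≈ 42023.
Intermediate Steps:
Q(W) = (14 - W)/W
(1/Q(-38) + 15098) + m = (1/((14 - 1*(-38))/(-38)) + 15098) + 26926 = (1/(-(14 + 38)/38) + 15098) + 26926 = (1/(-1/38*52) + 15098) + 26926 = (1/(-26/19) + 15098) + 26926 = (-19/26 + 15098) + 26926 = 392529/26 + 26926 = 1092605/26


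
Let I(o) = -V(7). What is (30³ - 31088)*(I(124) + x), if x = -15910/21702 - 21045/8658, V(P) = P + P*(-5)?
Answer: -176640143708/1739777 ≈ -1.0153e+5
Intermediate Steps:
V(P) = -4*P (V(P) = P - 5*P = -4*P)
x = -11008655/3479554 (x = -15910*1/21702 - 21045*1/8658 = -7955/10851 - 7015/2886 = -11008655/3479554 ≈ -3.1638)
I(o) = 28 (I(o) = -(-4)*7 = -1*(-28) = 28)
(30³ - 31088)*(I(124) + x) = (30³ - 31088)*(28 - 11008655/3479554) = (27000 - 31088)*(86418857/3479554) = -4088*86418857/3479554 = -176640143708/1739777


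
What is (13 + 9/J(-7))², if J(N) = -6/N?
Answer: 2209/4 ≈ 552.25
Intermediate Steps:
(13 + 9/J(-7))² = (13 + 9/((-6/(-7))))² = (13 + 9/((-6*(-⅐))))² = (13 + 9/(6/7))² = (13 + 9*(7/6))² = (13 + 21/2)² = (47/2)² = 2209/4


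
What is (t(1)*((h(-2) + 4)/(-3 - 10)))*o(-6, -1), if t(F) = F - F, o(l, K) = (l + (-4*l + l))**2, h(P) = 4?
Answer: 0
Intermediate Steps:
o(l, K) = 4*l**2 (o(l, K) = (l - 3*l)**2 = (-2*l)**2 = 4*l**2)
t(F) = 0
(t(1)*((h(-2) + 4)/(-3 - 10)))*o(-6, -1) = (0*((4 + 4)/(-3 - 10)))*(4*(-6)**2) = (0*(8/(-13)))*(4*36) = (0*(8*(-1/13)))*144 = (0*(-8/13))*144 = 0*144 = 0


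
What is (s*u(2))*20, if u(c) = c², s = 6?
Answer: 480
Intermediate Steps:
(s*u(2))*20 = (6*2²)*20 = (6*4)*20 = 24*20 = 480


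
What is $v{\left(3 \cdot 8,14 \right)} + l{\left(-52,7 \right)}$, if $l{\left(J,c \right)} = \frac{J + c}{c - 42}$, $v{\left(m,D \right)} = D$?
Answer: $\frac{107}{7} \approx 15.286$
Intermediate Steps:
$l{\left(J,c \right)} = \frac{J + c}{-42 + c}$
$v{\left(3 \cdot 8,14 \right)} + l{\left(-52,7 \right)} = 14 + \frac{-52 + 7}{-42 + 7} = 14 + \frac{1}{-35} \left(-45\right) = 14 - - \frac{9}{7} = 14 + \frac{9}{7} = \frac{107}{7}$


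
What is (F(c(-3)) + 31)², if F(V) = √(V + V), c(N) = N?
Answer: (31 + I*√6)² ≈ 955.0 + 151.87*I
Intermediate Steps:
F(V) = √2*√V (F(V) = √(2*V) = √2*√V)
(F(c(-3)) + 31)² = (√2*√(-3) + 31)² = (√2*(I*√3) + 31)² = (I*√6 + 31)² = (31 + I*√6)²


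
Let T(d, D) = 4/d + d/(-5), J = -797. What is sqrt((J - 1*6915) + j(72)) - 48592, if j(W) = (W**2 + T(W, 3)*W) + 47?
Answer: -48592 + I*sqrt(87845)/5 ≈ -48592.0 + 59.277*I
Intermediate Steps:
T(d, D) = 4/d - d/5 (T(d, D) = 4/d + d*(-1/5) = 4/d - d/5)
j(W) = 47 + W**2 + W*(4/W - W/5) (j(W) = (W**2 + (4/W - W/5)*W) + 47 = (W**2 + W*(4/W - W/5)) + 47 = 47 + W**2 + W*(4/W - W/5))
sqrt((J - 1*6915) + j(72)) - 48592 = sqrt((-797 - 1*6915) + (51 + (4/5)*72**2)) - 48592 = sqrt((-797 - 6915) + (51 + (4/5)*5184)) - 48592 = sqrt(-7712 + (51 + 20736/5)) - 48592 = sqrt(-7712 + 20991/5) - 48592 = sqrt(-17569/5) - 48592 = I*sqrt(87845)/5 - 48592 = -48592 + I*sqrt(87845)/5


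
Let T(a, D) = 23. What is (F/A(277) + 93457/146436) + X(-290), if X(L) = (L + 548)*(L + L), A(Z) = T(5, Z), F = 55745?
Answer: -495826485589/3368028 ≈ -1.4722e+5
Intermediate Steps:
A(Z) = 23
X(L) = 2*L*(548 + L) (X(L) = (548 + L)*(2*L) = 2*L*(548 + L))
(F/A(277) + 93457/146436) + X(-290) = (55745/23 + 93457/146436) + 2*(-290)*(548 - 290) = (55745*(1/23) + 93457*(1/146436)) + 2*(-290)*258 = (55745/23 + 93457/146436) - 149640 = 8165224331/3368028 - 149640 = -495826485589/3368028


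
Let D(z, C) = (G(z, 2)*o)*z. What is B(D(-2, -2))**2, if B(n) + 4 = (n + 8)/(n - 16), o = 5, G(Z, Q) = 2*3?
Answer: 3969/361 ≈ 10.994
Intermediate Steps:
G(Z, Q) = 6
D(z, C) = 30*z (D(z, C) = (6*5)*z = 30*z)
B(n) = -4 + (8 + n)/(-16 + n) (B(n) = -4 + (n + 8)/(n - 16) = -4 + (8 + n)/(-16 + n))
B(D(-2, -2))**2 = (3*(24 - 30*(-2))/(-16 + 30*(-2)))**2 = (3*(24 - 1*(-60))/(-16 - 60))**2 = (3*(24 + 60)/(-76))**2 = (3*(-1/76)*84)**2 = (-63/19)**2 = 3969/361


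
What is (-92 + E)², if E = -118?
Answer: 44100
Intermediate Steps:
(-92 + E)² = (-92 - 118)² = (-210)² = 44100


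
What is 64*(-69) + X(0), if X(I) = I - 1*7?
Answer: -4423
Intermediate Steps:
X(I) = -7 + I (X(I) = I - 7 = -7 + I)
64*(-69) + X(0) = 64*(-69) + (-7 + 0) = -4416 - 7 = -4423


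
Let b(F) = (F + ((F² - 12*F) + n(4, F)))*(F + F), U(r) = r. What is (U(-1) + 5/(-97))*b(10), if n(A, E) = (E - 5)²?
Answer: -30600/97 ≈ -315.46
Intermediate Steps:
n(A, E) = (-5 + E)²
b(F) = 2*F*(F² + (-5 + F)² - 11*F) (b(F) = (F + ((F² - 12*F) + (-5 + F)²))*(F + F) = (F + (F² + (-5 + F)² - 12*F))*(2*F) = (F² + (-5 + F)² - 11*F)*(2*F) = 2*F*(F² + (-5 + F)² - 11*F))
(U(-1) + 5/(-97))*b(10) = (-1 + 5/(-97))*(2*10*(25 - 21*10 + 2*10²)) = (-1 + 5*(-1/97))*(2*10*(25 - 210 + 2*100)) = (-1 - 5/97)*(2*10*(25 - 210 + 200)) = -204*10*15/97 = -102/97*300 = -30600/97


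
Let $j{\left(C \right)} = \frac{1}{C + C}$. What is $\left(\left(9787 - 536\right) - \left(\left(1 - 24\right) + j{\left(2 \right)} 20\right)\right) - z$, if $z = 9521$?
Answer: $-252$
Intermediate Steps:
$j{\left(C \right)} = \frac{1}{2 C}$
$\left(\left(9787 - 536\right) - \left(\left(1 - 24\right) + j{\left(2 \right)} 20\right)\right) - z = \left(\left(9787 - 536\right) - \left(\left(1 - 24\right) + \frac{1}{2 \cdot 2} \cdot 20\right)\right) - 9521 = \left(9251 - \left(\left(1 - 24\right) + \frac{1}{2} \cdot \frac{1}{2} \cdot 20\right)\right) - 9521 = \left(9251 - \left(-23 + \frac{1}{4} \cdot 20\right)\right) - 9521 = \left(9251 - \left(-23 + 5\right)\right) - 9521 = \left(9251 - -18\right) - 9521 = \left(9251 + 18\right) - 9521 = 9269 - 9521 = -252$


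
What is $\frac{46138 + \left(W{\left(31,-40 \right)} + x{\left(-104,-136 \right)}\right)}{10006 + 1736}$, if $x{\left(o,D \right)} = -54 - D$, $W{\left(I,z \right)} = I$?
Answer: $\frac{15417}{3914} \approx 3.9389$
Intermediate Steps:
$\frac{46138 + \left(W{\left(31,-40 \right)} + x{\left(-104,-136 \right)}\right)}{10006 + 1736} = \frac{46138 + \left(31 - -82\right)}{10006 + 1736} = \frac{46138 + \left(31 + \left(-54 + 136\right)\right)}{11742} = \left(46138 + \left(31 + 82\right)\right) \frac{1}{11742} = \left(46138 + 113\right) \frac{1}{11742} = 46251 \cdot \frac{1}{11742} = \frac{15417}{3914}$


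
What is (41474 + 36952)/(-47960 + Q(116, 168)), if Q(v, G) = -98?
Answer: -39213/24029 ≈ -1.6319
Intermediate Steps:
(41474 + 36952)/(-47960 + Q(116, 168)) = (41474 + 36952)/(-47960 - 98) = 78426/(-48058) = 78426*(-1/48058) = -39213/24029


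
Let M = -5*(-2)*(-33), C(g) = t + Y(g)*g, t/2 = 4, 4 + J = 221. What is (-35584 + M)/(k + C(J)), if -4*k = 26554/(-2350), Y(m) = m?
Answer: -168795800/221369177 ≈ -0.76251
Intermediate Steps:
J = 217 (J = -4 + 221 = 217)
t = 8 (t = 2*4 = 8)
C(g) = 8 + g² (C(g) = 8 + g*g = 8 + g²)
M = -330 (M = 10*(-33) = -330)
k = 13277/4700 (k = -13277/(2*(-2350)) = -13277*(-1)/(2*2350) = -¼*(-13277/1175) = 13277/4700 ≈ 2.8249)
(-35584 + M)/(k + C(J)) = (-35584 - 330)/(13277/4700 + (8 + 217²)) = -35914/(13277/4700 + (8 + 47089)) = -35914/(13277/4700 + 47097) = -35914/221369177/4700 = -35914*4700/221369177 = -168795800/221369177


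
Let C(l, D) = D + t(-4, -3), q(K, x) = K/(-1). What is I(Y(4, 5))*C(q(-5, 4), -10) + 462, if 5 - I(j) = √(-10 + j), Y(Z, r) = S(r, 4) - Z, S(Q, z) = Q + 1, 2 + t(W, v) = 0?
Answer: 402 + 24*I*√2 ≈ 402.0 + 33.941*I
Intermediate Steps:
t(W, v) = -2 (t(W, v) = -2 + 0 = -2)
S(Q, z) = 1 + Q
Y(Z, r) = 1 + r - Z (Y(Z, r) = (1 + r) - Z = 1 + r - Z)
q(K, x) = -K (q(K, x) = K*(-1) = -K)
I(j) = 5 - √(-10 + j)
C(l, D) = -2 + D (C(l, D) = D - 2 = -2 + D)
I(Y(4, 5))*C(q(-5, 4), -10) + 462 = (5 - √(-10 + (1 + 5 - 1*4)))*(-2 - 10) + 462 = (5 - √(-10 + (1 + 5 - 4)))*(-12) + 462 = (5 - √(-10 + 2))*(-12) + 462 = (5 - √(-8))*(-12) + 462 = (5 - 2*I*√2)*(-12) + 462 = (-60 + 24*I*√2) + 462 = 402 + 24*I*√2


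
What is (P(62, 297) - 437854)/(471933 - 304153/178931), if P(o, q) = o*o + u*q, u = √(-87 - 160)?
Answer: -7765784331/8444313947 + 53142507*I*√247/84443139470 ≈ -0.91965 + 0.0098907*I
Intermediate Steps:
u = I*√247 (u = √(-247) = I*√247 ≈ 15.716*I)
P(o, q) = o² + I*q*√247 (P(o, q) = o*o + (I*√247)*q = o² + I*q*√247)
(P(62, 297) - 437854)/(471933 - 304153/178931) = ((62² + I*297*√247) - 437854)/(471933 - 304153/178931) = ((3844 + 297*I*√247) - 437854)/(471933 - 304153*1/178931) = (-434010 + 297*I*√247)/(471933 - 304153/178931) = (-434010 + 297*I*√247)/(84443139470/178931) = (-434010 + 297*I*√247)*(178931/84443139470) = -7765784331/8444313947 + 53142507*I*√247/84443139470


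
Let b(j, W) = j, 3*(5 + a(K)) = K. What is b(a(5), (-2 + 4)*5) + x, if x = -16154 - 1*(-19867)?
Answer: 11129/3 ≈ 3709.7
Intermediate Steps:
a(K) = -5 + K/3
x = 3713 (x = -16154 + 19867 = 3713)
b(a(5), (-2 + 4)*5) + x = (-5 + (1/3)*5) + 3713 = (-5 + 5/3) + 3713 = -10/3 + 3713 = 11129/3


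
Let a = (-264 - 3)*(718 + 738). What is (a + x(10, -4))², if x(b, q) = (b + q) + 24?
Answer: 151104793284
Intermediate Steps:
x(b, q) = 24 + b + q
a = -388752 (a = -267*1456 = -388752)
(a + x(10, -4))² = (-388752 + (24 + 10 - 4))² = (-388752 + 30)² = (-388722)² = 151104793284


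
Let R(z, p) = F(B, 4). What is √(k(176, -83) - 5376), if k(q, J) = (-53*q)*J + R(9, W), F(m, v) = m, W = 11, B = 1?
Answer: √768849 ≈ 876.84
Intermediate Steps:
R(z, p) = 1
k(q, J) = 1 - 53*J*q (k(q, J) = (-53*q)*J + 1 = -53*J*q + 1 = 1 - 53*J*q)
√(k(176, -83) - 5376) = √((1 - 53*(-83)*176) - 5376) = √((1 + 774224) - 5376) = √(774225 - 5376) = √768849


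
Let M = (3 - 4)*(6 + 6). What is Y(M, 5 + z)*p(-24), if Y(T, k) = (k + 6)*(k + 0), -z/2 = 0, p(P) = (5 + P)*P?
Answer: 25080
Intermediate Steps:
p(P) = P*(5 + P)
z = 0 (z = -2*0 = 0)
M = -12 (M = -1*12 = -12)
Y(T, k) = k*(6 + k) (Y(T, k) = (6 + k)*k = k*(6 + k))
Y(M, 5 + z)*p(-24) = ((5 + 0)*(6 + (5 + 0)))*(-24*(5 - 24)) = (5*(6 + 5))*(-24*(-19)) = (5*11)*456 = 55*456 = 25080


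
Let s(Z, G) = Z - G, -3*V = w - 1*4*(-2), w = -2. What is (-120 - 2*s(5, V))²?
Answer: 17956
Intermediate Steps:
V = -2 (V = -(-2 - 1*4*(-2))/3 = -(-2 - 4*(-2))/3 = -(-2 + 8)/3 = -⅓*6 = -2)
(-120 - 2*s(5, V))² = (-120 - 2*(5 - 1*(-2)))² = (-120 - 2*(5 + 2))² = (-120 - 2*7)² = (-120 - 14)² = (-134)² = 17956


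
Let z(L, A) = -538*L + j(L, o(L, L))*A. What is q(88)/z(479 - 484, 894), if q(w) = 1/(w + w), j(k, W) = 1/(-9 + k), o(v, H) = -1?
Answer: 7/3235408 ≈ 2.1636e-6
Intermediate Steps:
q(w) = 1/(2*w)
z(L, A) = -538*L + A/(-9 + L)
q(88)/z(479 - 484, 894) = ((1/2)/88)/(((894 - 538*(479 - 484)*(-9 + (479 - 484)))/(-9 + (479 - 484)))) = ((1/2)*(1/88))/(((894 - 538*(-5)*(-9 - 5))/(-9 - 5))) = 1/(176*(((894 - 538*(-5)*(-14))/(-14)))) = 1/(176*((-(894 - 37660)/14))) = 1/(176*((-1/14*(-36766)))) = 1/(176*(18383/7)) = (1/176)*(7/18383) = 7/3235408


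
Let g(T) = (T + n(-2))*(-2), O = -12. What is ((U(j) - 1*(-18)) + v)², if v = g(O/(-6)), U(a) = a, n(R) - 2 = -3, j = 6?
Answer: 484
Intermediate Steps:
n(R) = -1 (n(R) = 2 - 3 = -1)
g(T) = 2 - 2*T (g(T) = (T - 1)*(-2) = (-1 + T)*(-2) = 2 - 2*T)
v = -2 (v = 2 - (-24)/(-6) = 2 - (-24)*(-1)/6 = 2 - 2*2 = 2 - 4 = -2)
((U(j) - 1*(-18)) + v)² = ((6 - 1*(-18)) - 2)² = ((6 + 18) - 2)² = (24 - 2)² = 22² = 484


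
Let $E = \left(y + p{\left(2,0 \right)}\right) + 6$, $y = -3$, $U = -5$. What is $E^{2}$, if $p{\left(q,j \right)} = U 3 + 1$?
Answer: $121$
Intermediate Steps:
$p{\left(q,j \right)} = -14$ ($p{\left(q,j \right)} = \left(-5\right) 3 + 1 = -15 + 1 = -14$)
$E = -11$ ($E = \left(-3 - 14\right) + 6 = -17 + 6 = -11$)
$E^{2} = \left(-11\right)^{2} = 121$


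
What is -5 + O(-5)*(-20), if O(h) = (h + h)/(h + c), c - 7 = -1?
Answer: 195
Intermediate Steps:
c = 6 (c = 7 - 1 = 6)
O(h) = 2*h/(6 + h) (O(h) = (h + h)/(h + 6) = (2*h)/(6 + h) = 2*h/(6 + h))
-5 + O(-5)*(-20) = -5 + (2*(-5)/(6 - 5))*(-20) = -5 + (2*(-5)/1)*(-20) = -5 + (2*(-5)*1)*(-20) = -5 - 10*(-20) = -5 + 200 = 195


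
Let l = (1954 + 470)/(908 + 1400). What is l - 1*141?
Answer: -80751/577 ≈ -139.95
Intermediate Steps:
l = 606/577 (l = 2424/2308 = 2424*(1/2308) = 606/577 ≈ 1.0503)
l - 1*141 = 606/577 - 1*141 = 606/577 - 141 = -80751/577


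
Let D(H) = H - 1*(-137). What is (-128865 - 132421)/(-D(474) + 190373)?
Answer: -130643/94881 ≈ -1.3769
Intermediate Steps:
D(H) = 137 + H (D(H) = H + 137 = 137 + H)
(-128865 - 132421)/(-D(474) + 190373) = (-128865 - 132421)/(-(137 + 474) + 190373) = -261286/(-1*611 + 190373) = -261286/(-611 + 190373) = -261286/189762 = -261286*1/189762 = -130643/94881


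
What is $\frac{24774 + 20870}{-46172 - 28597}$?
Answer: $- \frac{45644}{74769} \approx -0.61047$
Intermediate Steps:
$\frac{24774 + 20870}{-46172 - 28597} = \frac{45644}{-74769} = 45644 \left(- \frac{1}{74769}\right) = - \frac{45644}{74769}$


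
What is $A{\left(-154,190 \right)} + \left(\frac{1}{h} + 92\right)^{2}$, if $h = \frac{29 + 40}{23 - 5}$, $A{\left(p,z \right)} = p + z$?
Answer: $\frac{4521928}{529} \approx 8548.1$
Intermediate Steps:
$h = \frac{23}{6}$ ($h = \frac{69}{18} = 69 \cdot \frac{1}{18} = \frac{23}{6} \approx 3.8333$)
$A{\left(-154,190 \right)} + \left(\frac{1}{h} + 92\right)^{2} = \left(-154 + 190\right) + \left(\frac{1}{\frac{23}{6}} + 92\right)^{2} = 36 + \left(\frac{6}{23} + 92\right)^{2} = 36 + \left(\frac{2122}{23}\right)^{2} = 36 + \frac{4502884}{529} = \frac{4521928}{529}$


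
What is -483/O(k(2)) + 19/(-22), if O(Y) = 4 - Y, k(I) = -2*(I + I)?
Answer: -1809/44 ≈ -41.114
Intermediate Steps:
k(I) = -4*I
-483/O(k(2)) + 19/(-22) = -483/(4 - (-4)*2) + 19/(-22) = -483/(4 - 1*(-8)) + 19*(-1/22) = -483/(4 + 8) - 19/22 = -483/12 - 19/22 = -483*1/12 - 19/22 = -161/4 - 19/22 = -1809/44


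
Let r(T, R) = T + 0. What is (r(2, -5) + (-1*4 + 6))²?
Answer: 16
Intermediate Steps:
r(T, R) = T
(r(2, -5) + (-1*4 + 6))² = (2 + (-1*4 + 6))² = (2 + (-4 + 6))² = (2 + 2)² = 4² = 16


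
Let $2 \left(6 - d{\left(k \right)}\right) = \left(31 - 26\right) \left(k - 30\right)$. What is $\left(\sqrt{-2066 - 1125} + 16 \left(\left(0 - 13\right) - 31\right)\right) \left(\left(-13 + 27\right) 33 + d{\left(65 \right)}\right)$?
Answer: $-267872 + \frac{761 i \sqrt{3191}}{2} \approx -2.6787 \cdot 10^{5} + 21494.0 i$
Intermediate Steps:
$d{\left(k \right)} = 81 - \frac{5 k}{2}$ ($d{\left(k \right)} = 6 - \frac{\left(31 - 26\right) \left(k - 30\right)}{2} = 6 - \frac{5 \left(-30 + k\right)}{2} = 6 - \frac{-150 + 5 k}{2} = 6 - \left(-75 + \frac{5 k}{2}\right) = 81 - \frac{5 k}{2}$)
$\left(\sqrt{-2066 - 1125} + 16 \left(\left(0 - 13\right) - 31\right)\right) \left(\left(-13 + 27\right) 33 + d{\left(65 \right)}\right) = \left(\sqrt{-2066 - 1125} + 16 \left(\left(0 - 13\right) - 31\right)\right) \left(\left(-13 + 27\right) 33 + \left(81 - \frac{325}{2}\right)\right) = \left(\sqrt{-3191} + 16 \left(-13 - 31\right)\right) \left(14 \cdot 33 + \left(81 - \frac{325}{2}\right)\right) = \left(i \sqrt{3191} + 16 \left(-44\right)\right) \left(462 - \frac{163}{2}\right) = \left(i \sqrt{3191} - 704\right) \frac{761}{2} = \left(-704 + i \sqrt{3191}\right) \frac{761}{2} = -267872 + \frac{761 i \sqrt{3191}}{2}$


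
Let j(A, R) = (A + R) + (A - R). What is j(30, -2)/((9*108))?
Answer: 5/81 ≈ 0.061728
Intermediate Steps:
j(A, R) = 2*A
j(30, -2)/((9*108)) = (2*30)/((9*108)) = 60/972 = 60*(1/972) = 5/81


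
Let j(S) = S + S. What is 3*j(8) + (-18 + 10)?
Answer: 40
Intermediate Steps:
j(S) = 2*S
3*j(8) + (-18 + 10) = 3*(2*8) + (-18 + 10) = 3*16 - 8 = 48 - 8 = 40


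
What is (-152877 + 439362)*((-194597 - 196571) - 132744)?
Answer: -150092929320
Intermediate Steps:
(-152877 + 439362)*((-194597 - 196571) - 132744) = 286485*(-391168 - 132744) = 286485*(-523912) = -150092929320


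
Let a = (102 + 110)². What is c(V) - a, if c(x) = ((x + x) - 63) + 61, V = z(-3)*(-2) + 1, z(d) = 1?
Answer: -44948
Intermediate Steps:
a = 44944 (a = 212² = 44944)
V = -1 (V = 1*(-2) + 1 = -2 + 1 = -1)
c(x) = -2 + 2*x (c(x) = (2*x - 63) + 61 = (-63 + 2*x) + 61 = -2 + 2*x)
c(V) - a = (-2 + 2*(-1)) - 1*44944 = (-2 - 2) - 44944 = -4 - 44944 = -44948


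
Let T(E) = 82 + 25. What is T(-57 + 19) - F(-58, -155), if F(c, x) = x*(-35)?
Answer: -5318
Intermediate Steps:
T(E) = 107
F(c, x) = -35*x
T(-57 + 19) - F(-58, -155) = 107 - (-35)*(-155) = 107 - 1*5425 = 107 - 5425 = -5318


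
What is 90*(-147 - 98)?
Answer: -22050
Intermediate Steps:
90*(-147 - 98) = 90*(-245) = -22050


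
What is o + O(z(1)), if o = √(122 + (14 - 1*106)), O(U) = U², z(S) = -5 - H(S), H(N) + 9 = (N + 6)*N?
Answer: 9 + √30 ≈ 14.477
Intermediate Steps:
H(N) = -9 + N*(6 + N) (H(N) = -9 + (N + 6)*N = -9 + (6 + N)*N = -9 + N*(6 + N))
z(S) = 4 - S² - 6*S (z(S) = -5 - (-9 + S² + 6*S) = -5 + (9 - S² - 6*S) = 4 - S² - 6*S)
o = √30 (o = √(122 + (14 - 106)) = √(122 - 92) = √30 ≈ 5.4772)
o + O(z(1)) = √30 + (4 - 1*1² - 6*1)² = √30 + (4 - 1*1 - 6)² = √30 + (4 - 1 - 6)² = √30 + (-3)² = √30 + 9 = 9 + √30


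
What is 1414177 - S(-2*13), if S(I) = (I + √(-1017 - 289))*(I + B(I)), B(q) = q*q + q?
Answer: 1430401 - 624*I*√1306 ≈ 1.4304e+6 - 22551.0*I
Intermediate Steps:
B(q) = q + q² (B(q) = q² + q = q + q²)
S(I) = (I + I*√1306)*(I + I*(1 + I)) (S(I) = (I + √(-1017 - 289))*(I + I*(1 + I)) = (I + √(-1306))*(I + I*(1 + I)) = (I + I*√1306)*(I + I*(1 + I)))
1414177 - S(-2*13) = 1414177 - (-2*13)*(-2*13 + I*√1306 + (-2*13)*(1 - 2*13) + I*√1306*(1 - 2*13)) = 1414177 - (-26)*(-26 + I*√1306 - 26*(1 - 26) + I*√1306*(1 - 26)) = 1414177 - (-26)*(-26 + I*√1306 - 26*(-25) + I*√1306*(-25)) = 1414177 - (-26)*(-26 + I*√1306 + 650 - 25*I*√1306) = 1414177 - (-26)*(624 - 24*I*√1306) = 1414177 - (-16224 + 624*I*√1306) = 1414177 + (16224 - 624*I*√1306) = 1430401 - 624*I*√1306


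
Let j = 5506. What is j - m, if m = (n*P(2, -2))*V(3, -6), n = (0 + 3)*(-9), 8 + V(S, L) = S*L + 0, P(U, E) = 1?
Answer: 4804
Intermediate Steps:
V(S, L) = -8 + L*S (V(S, L) = -8 + (S*L + 0) = -8 + (L*S + 0) = -8 + L*S)
n = -27 (n = 3*(-9) = -27)
m = 702 (m = (-27*1)*(-8 - 6*3) = -27*(-8 - 18) = -27*(-26) = 702)
j - m = 5506 - 1*702 = 5506 - 702 = 4804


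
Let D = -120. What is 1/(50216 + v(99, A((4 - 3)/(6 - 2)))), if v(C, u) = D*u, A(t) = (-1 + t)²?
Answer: 2/100297 ≈ 1.9941e-5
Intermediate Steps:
v(C, u) = -120*u
1/(50216 + v(99, A((4 - 3)/(6 - 2)))) = 1/(50216 - 120*(-1 + (4 - 3)/(6 - 2))²) = 1/(50216 - 120*(-1 + 1/4)²) = 1/(50216 - 120*(-1 + 1*(¼))²) = 1/(50216 - 120*(-1 + ¼)²) = 1/(50216 - 120*(-¾)²) = 1/(50216 - 120*9/16) = 1/(50216 - 135/2) = 1/(100297/2) = 2/100297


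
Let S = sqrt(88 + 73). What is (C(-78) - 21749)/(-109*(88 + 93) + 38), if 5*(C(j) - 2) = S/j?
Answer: 21747/19691 + sqrt(161)/7679490 ≈ 1.1044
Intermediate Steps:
S = sqrt(161) ≈ 12.689
C(j) = 2 + sqrt(161)/(5*j) (C(j) = 2 + (sqrt(161)/j)/5 = 2 + sqrt(161)/(5*j))
(C(-78) - 21749)/(-109*(88 + 93) + 38) = ((2 + (1/5)*sqrt(161)/(-78)) - 21749)/(-109*(88 + 93) + 38) = ((2 + (1/5)*sqrt(161)*(-1/78)) - 21749)/(-109*181 + 38) = ((2 - sqrt(161)/390) - 21749)/(-19729 + 38) = (-21747 - sqrt(161)/390)/(-19691) = (-21747 - sqrt(161)/390)*(-1/19691) = 21747/19691 + sqrt(161)/7679490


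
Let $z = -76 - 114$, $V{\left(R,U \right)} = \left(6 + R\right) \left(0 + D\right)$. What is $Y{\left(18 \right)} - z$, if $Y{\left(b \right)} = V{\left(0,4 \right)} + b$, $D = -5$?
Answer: $178$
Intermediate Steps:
$V{\left(R,U \right)} = -30 - 5 R$ ($V{\left(R,U \right)} = \left(6 + R\right) \left(0 - 5\right) = \left(6 + R\right) \left(-5\right) = -30 - 5 R$)
$Y{\left(b \right)} = -30 + b$ ($Y{\left(b \right)} = \left(-30 - 0\right) + b = \left(-30 + 0\right) + b = -30 + b$)
$z = -190$ ($z = -76 - 114 = -190$)
$Y{\left(18 \right)} - z = \left(-30 + 18\right) - -190 = -12 + 190 = 178$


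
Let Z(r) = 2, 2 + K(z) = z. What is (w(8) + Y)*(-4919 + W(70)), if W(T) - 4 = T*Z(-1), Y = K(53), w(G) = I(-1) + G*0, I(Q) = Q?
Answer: -238750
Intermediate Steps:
K(z) = -2 + z
w(G) = -1 (w(G) = -1 + G*0 = -1 + 0 = -1)
Y = 51 (Y = -2 + 53 = 51)
W(T) = 4 + 2*T (W(T) = 4 + T*2 = 4 + 2*T)
(w(8) + Y)*(-4919 + W(70)) = (-1 + 51)*(-4919 + (4 + 2*70)) = 50*(-4919 + (4 + 140)) = 50*(-4919 + 144) = 50*(-4775) = -238750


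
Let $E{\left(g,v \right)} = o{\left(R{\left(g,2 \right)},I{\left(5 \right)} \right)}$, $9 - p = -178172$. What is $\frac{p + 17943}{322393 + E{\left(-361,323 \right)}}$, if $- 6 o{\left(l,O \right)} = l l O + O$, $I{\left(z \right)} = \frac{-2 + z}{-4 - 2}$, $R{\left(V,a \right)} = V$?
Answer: $\frac{1176744}{1999519} \approx 0.58851$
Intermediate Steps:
$p = 178181$ ($p = 9 - -178172 = 9 + 178172 = 178181$)
$I{\left(z \right)} = \frac{1}{3} - \frac{z}{6}$ ($I{\left(z \right)} = \frac{-2 + z}{-6} = \left(-2 + z\right) \left(- \frac{1}{6}\right) = \frac{1}{3} - \frac{z}{6}$)
$o{\left(l,O \right)} = - \frac{O}{6} - \frac{O l^{2}}{6}$ ($o{\left(l,O \right)} = - \frac{l l O + O}{6} = - \frac{l^{2} O + O}{6} = - \frac{O l^{2} + O}{6} = - \frac{O + O l^{2}}{6} = - \frac{O}{6} - \frac{O l^{2}}{6}$)
$E{\left(g,v \right)} = \frac{1}{12} + \frac{g^{2}}{12}$ ($E{\left(g,v \right)} = - \frac{\left(\frac{1}{3} - \frac{5}{6}\right) \left(1 + g^{2}\right)}{6} = \left(- \frac{1}{6}\right) \left(- \frac{1}{2}\right) \left(1 + g^{2}\right) = \frac{1}{12} + \frac{g^{2}}{12}$)
$\frac{p + 17943}{322393 + E{\left(-361,323 \right)}} = \frac{178181 + 17943}{322393 + \left(\frac{1}{12} + \frac{\left(-361\right)^{2}}{12}\right)} = \frac{196124}{322393 + \left(\frac{1}{12} + \frac{1}{12} \cdot 130321\right)} = \frac{196124}{322393 + \left(\frac{1}{12} + \frac{130321}{12}\right)} = \frac{196124}{322393 + \frac{65161}{6}} = \frac{196124}{\frac{1999519}{6}} = 196124 \cdot \frac{6}{1999519} = \frac{1176744}{1999519}$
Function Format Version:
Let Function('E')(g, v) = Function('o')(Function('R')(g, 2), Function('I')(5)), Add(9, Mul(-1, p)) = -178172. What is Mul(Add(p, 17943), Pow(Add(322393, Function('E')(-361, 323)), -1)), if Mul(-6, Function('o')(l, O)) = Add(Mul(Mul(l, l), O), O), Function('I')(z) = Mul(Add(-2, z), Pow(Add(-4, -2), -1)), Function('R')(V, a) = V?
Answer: Rational(1176744, 1999519) ≈ 0.58851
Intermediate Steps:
p = 178181 (p = Add(9, Mul(-1, -178172)) = Add(9, 178172) = 178181)
Function('I')(z) = Add(Rational(1, 3), Mul(Rational(-1, 6), z)) (Function('I')(z) = Mul(Add(-2, z), Pow(-6, -1)) = Mul(Add(-2, z), Rational(-1, 6)) = Add(Rational(1, 3), Mul(Rational(-1, 6), z)))
Function('o')(l, O) = Add(Mul(Rational(-1, 6), O), Mul(Rational(-1, 6), O, Pow(l, 2))) (Function('o')(l, O) = Mul(Rational(-1, 6), Add(Mul(Mul(l, l), O), O)) = Mul(Rational(-1, 6), Add(Mul(Pow(l, 2), O), O)) = Mul(Rational(-1, 6), Add(Mul(O, Pow(l, 2)), O)) = Mul(Rational(-1, 6), Add(O, Mul(O, Pow(l, 2)))) = Add(Mul(Rational(-1, 6), O), Mul(Rational(-1, 6), O, Pow(l, 2))))
Function('E')(g, v) = Add(Rational(1, 12), Mul(Rational(1, 12), Pow(g, 2))) (Function('E')(g, v) = Mul(Rational(-1, 6), Add(Rational(1, 3), Mul(Rational(-1, 6), 5)), Add(1, Pow(g, 2))) = Mul(Rational(-1, 6), Add(Rational(1, 3), Rational(-5, 6)), Add(1, Pow(g, 2))) = Mul(Rational(-1, 6), Rational(-1, 2), Add(1, Pow(g, 2))) = Add(Rational(1, 12), Mul(Rational(1, 12), Pow(g, 2))))
Mul(Add(p, 17943), Pow(Add(322393, Function('E')(-361, 323)), -1)) = Mul(Add(178181, 17943), Pow(Add(322393, Add(Rational(1, 12), Mul(Rational(1, 12), Pow(-361, 2)))), -1)) = Mul(196124, Pow(Add(322393, Add(Rational(1, 12), Mul(Rational(1, 12), 130321))), -1)) = Mul(196124, Pow(Add(322393, Add(Rational(1, 12), Rational(130321, 12))), -1)) = Mul(196124, Pow(Add(322393, Rational(65161, 6)), -1)) = Mul(196124, Pow(Rational(1999519, 6), -1)) = Mul(196124, Rational(6, 1999519)) = Rational(1176744, 1999519)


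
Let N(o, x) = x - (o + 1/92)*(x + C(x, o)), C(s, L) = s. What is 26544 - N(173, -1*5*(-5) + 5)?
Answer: 848577/23 ≈ 36895.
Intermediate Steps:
N(o, x) = x - 2*x*(1/92 + o) (N(o, x) = x - (o + 1/92)*(x + x) = x - (o + 1/92)*2*x = x - (1/92 + o)*2*x = x - 2*x*(1/92 + o))
26544 - N(173, -1*5*(-5) + 5) = 26544 - (-1*5*(-5) + 5)*(45 - 92*173)/46 = 26544 - (-5*(-5) + 5)*(45 - 15916)/46 = 26544 - (25 + 5)*(-15871)/46 = 26544 - 30*(-15871)/46 = 26544 - 1*(-238065/23) = 26544 + 238065/23 = 848577/23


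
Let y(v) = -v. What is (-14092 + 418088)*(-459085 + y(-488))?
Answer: -185271353612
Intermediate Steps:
(-14092 + 418088)*(-459085 + y(-488)) = (-14092 + 418088)*(-459085 - 1*(-488)) = 403996*(-459085 + 488) = 403996*(-458597) = -185271353612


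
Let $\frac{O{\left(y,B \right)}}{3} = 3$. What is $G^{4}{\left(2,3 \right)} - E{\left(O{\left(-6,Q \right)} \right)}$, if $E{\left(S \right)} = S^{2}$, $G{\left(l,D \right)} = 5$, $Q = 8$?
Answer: $544$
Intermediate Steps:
$O{\left(y,B \right)} = 9$ ($O{\left(y,B \right)} = 3 \cdot 3 = 9$)
$G^{4}{\left(2,3 \right)} - E{\left(O{\left(-6,Q \right)} \right)} = 5^{4} - 9^{2} = 625 - 81 = 544$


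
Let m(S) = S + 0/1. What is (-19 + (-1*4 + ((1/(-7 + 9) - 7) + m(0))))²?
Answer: 3481/4 ≈ 870.25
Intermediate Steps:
m(S) = S (m(S) = S + 0*1 = S + 0 = S)
(-19 + (-1*4 + ((1/(-7 + 9) - 7) + m(0))))² = (-19 + (-1*4 + ((1/(-7 + 9) - 7) + 0)))² = (-19 + (-4 + ((1/2 - 7) + 0)))² = (-19 + (-4 + ((½ - 7) + 0)))² = (-19 + (-4 + (-13/2 + 0)))² = (-19 + (-4 - 13/2))² = (-19 - 21/2)² = (-59/2)² = 3481/4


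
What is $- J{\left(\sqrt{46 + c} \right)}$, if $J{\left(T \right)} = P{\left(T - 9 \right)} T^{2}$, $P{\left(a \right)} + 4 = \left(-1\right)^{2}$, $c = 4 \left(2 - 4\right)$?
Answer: $114$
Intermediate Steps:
$c = -8$ ($c = 4 \left(-2\right) = -8$)
$P{\left(a \right)} = -3$ ($P{\left(a \right)} = -4 + \left(-1\right)^{2} = -4 + 1 = -3$)
$J{\left(T \right)} = - 3 T^{2}$
$- J{\left(\sqrt{46 + c} \right)} = - \left(-3\right) \left(\sqrt{46 - 8}\right)^{2} = - \left(-3\right) \left(\sqrt{38}\right)^{2} = - \left(-3\right) 38 = \left(-1\right) \left(-114\right) = 114$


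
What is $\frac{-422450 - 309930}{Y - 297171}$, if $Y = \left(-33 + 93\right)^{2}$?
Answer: $\frac{732380}{293571} \approx 2.4947$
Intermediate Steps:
$Y = 3600$ ($Y = 60^{2} = 3600$)
$\frac{-422450 - 309930}{Y - 297171} = \frac{-422450 - 309930}{3600 - 297171} = - \frac{732380}{-293571} = \left(-732380\right) \left(- \frac{1}{293571}\right) = \frac{732380}{293571}$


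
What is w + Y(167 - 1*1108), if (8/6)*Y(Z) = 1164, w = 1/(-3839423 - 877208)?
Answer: 4117618862/4716631 ≈ 873.00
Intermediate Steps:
w = -1/4716631 (w = 1/(-4716631) = -1/4716631 ≈ -2.1202e-7)
Y(Z) = 873 (Y(Z) = (¾)*1164 = 873)
w + Y(167 - 1*1108) = -1/4716631 + 873 = 4117618862/4716631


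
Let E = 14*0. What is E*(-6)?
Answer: 0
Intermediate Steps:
E = 0
E*(-6) = 0*(-6) = 0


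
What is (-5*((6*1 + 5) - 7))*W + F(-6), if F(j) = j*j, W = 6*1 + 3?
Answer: -144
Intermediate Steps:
W = 9 (W = 6 + 3 = 9)
F(j) = j**2
(-5*((6*1 + 5) - 7))*W + F(-6) = -5*((6*1 + 5) - 7)*9 + (-6)**2 = -5*((6 + 5) - 7)*9 + 36 = -5*(11 - 7)*9 + 36 = -5*4*9 + 36 = -20*9 + 36 = -180 + 36 = -144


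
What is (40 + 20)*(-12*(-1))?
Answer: 720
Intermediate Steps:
(40 + 20)*(-12*(-1)) = 60*12 = 720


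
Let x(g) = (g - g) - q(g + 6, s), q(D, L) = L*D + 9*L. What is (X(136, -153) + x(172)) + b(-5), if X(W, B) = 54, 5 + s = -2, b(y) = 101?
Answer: 1464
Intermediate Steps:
s = -7 (s = -5 - 2 = -7)
q(D, L) = 9*L + D*L (q(D, L) = D*L + 9*L = 9*L + D*L)
x(g) = 105 + 7*g (x(g) = (g - g) - (-7)*(9 + (g + 6)) = 0 - (-7)*(9 + (6 + g)) = 0 - (-7)*(15 + g) = 0 - (-105 - 7*g) = 0 + (105 + 7*g) = 105 + 7*g)
(X(136, -153) + x(172)) + b(-5) = (54 + (105 + 7*172)) + 101 = (54 + (105 + 1204)) + 101 = (54 + 1309) + 101 = 1363 + 101 = 1464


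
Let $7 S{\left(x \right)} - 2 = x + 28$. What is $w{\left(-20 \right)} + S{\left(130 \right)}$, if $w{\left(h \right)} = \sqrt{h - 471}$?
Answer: $\frac{160}{7} + i \sqrt{491} \approx 22.857 + 22.159 i$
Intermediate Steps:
$S{\left(x \right)} = \frac{30}{7} + \frac{x}{7}$ ($S{\left(x \right)} = \frac{2}{7} + \frac{x + 28}{7} = \frac{2}{7} + \frac{28 + x}{7} = \frac{2}{7} + \left(4 + \frac{x}{7}\right) = \frac{30}{7} + \frac{x}{7}$)
$w{\left(h \right)} = \sqrt{-471 + h}$
$w{\left(-20 \right)} + S{\left(130 \right)} = \sqrt{-471 - 20} + \left(\frac{30}{7} + \frac{1}{7} \cdot 130\right) = \sqrt{-491} + \left(\frac{30}{7} + \frac{130}{7}\right) = i \sqrt{491} + \frac{160}{7} = \frac{160}{7} + i \sqrt{491}$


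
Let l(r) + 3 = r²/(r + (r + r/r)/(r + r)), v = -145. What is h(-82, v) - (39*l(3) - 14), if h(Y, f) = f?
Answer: -1207/11 ≈ -109.73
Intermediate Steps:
l(r) = -3 + r²/(r + (1 + r)/(2*r)) (l(r) = -3 + r²/(r + (r + r/r)/(r + r)) = -3 + r²/(r + (r + 1)/((2*r))) = -3 + r²/(r + (1 + r)*(1/(2*r))) = -3 + r²/(r + (1 + r)/(2*r)))
h(-82, v) - (39*l(3) - 14) = -145 - (39*((-3 - 6*3² - 3*3 + 2*3³)/(1 + 3 + 2*3²)) - 14) = -145 - (39*((-3 - 6*9 - 9 + 2*27)/(1 + 3 + 2*9)) - 14) = -145 - (39*((-3 - 54 - 9 + 54)/(1 + 3 + 18)) - 14) = -145 - (39*(-12/22) - 14) = -145 - (39*((1/22)*(-12)) - 14) = -145 - (39*(-6/11) - 14) = -145 - (-234/11 - 14) = -145 - 1*(-388/11) = -145 + 388/11 = -1207/11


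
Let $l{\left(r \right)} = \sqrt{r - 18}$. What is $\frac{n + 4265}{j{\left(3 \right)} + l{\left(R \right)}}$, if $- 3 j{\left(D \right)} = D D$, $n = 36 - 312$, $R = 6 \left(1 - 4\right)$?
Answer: $- \frac{3989}{15} - \frac{7978 i}{15} \approx -265.93 - 531.87 i$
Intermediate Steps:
$R = -18$ ($R = 6 \left(-3\right) = -18$)
$l{\left(r \right)} = \sqrt{-18 + r}$
$n = -276$ ($n = 36 - 312 = -276$)
$j{\left(D \right)} = - \frac{D^{2}}{3}$ ($j{\left(D \right)} = - \frac{D D}{3} = - \frac{D^{2}}{3}$)
$\frac{n + 4265}{j{\left(3 \right)} + l{\left(R \right)}} = \frac{-276 + 4265}{- \frac{3^{2}}{3} + \sqrt{-18 - 18}} = \frac{3989}{\left(- \frac{1}{3}\right) 9 + \sqrt{-36}} = \frac{3989}{-3 + 6 i} = 3989 \frac{-3 - 6 i}{45} = \frac{3989 \left(-3 - 6 i\right)}{45}$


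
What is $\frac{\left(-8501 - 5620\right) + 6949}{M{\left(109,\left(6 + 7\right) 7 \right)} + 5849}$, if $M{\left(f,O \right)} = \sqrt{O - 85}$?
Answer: $- \frac{41949028}{34210795} + \frac{7172 \sqrt{6}}{34210795} \approx -1.2257$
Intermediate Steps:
$M{\left(f,O \right)} = \sqrt{-85 + O}$
$\frac{\left(-8501 - 5620\right) + 6949}{M{\left(109,\left(6 + 7\right) 7 \right)} + 5849} = \frac{\left(-8501 - 5620\right) + 6949}{\sqrt{-85 + \left(6 + 7\right) 7} + 5849} = \frac{\left(-8501 - 5620\right) + 6949}{\sqrt{-85 + 13 \cdot 7} + 5849} = \frac{-14121 + 6949}{\sqrt{-85 + 91} + 5849} = - \frac{7172}{\sqrt{6} + 5849} = - \frac{7172}{5849 + \sqrt{6}}$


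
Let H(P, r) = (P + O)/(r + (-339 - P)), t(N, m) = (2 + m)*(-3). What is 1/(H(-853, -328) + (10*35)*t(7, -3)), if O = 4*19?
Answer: 62/64841 ≈ 0.00095619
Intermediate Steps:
O = 76
t(N, m) = -6 - 3*m
H(P, r) = (76 + P)/(-339 + r - P) (H(P, r) = (P + 76)/(r + (-339 - P)) = (76 + P)/(-339 + r - P))
1/(H(-853, -328) + (10*35)*t(7, -3)) = 1/((76 - 853)/(-339 - 328 - 1*(-853)) + (10*35)*(-6 - 3*(-3))) = 1/(-777/(-339 - 328 + 853) + 350*(-6 + 9)) = 1/(-777/186 + 350*3) = 1/((1/186)*(-777) + 1050) = 1/(-259/62 + 1050) = 1/(64841/62) = 62/64841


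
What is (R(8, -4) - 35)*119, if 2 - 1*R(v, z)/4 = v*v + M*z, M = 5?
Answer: -24157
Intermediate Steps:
R(v, z) = 8 - 20*z - 4*v² (R(v, z) = 8 - 4*(v*v + 5*z) = 8 - 4*(v² + 5*z) = 8 + (-20*z - 4*v²) = 8 - 20*z - 4*v²)
(R(8, -4) - 35)*119 = ((8 - 20*(-4) - 4*8²) - 35)*119 = ((8 + 80 - 4*64) - 35)*119 = ((8 + 80 - 256) - 35)*119 = (-168 - 35)*119 = -203*119 = -24157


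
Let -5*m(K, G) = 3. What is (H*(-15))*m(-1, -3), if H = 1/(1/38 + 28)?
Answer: 114/355 ≈ 0.32113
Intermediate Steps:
m(K, G) = -3/5 (m(K, G) = -1/5*3 = -3/5)
H = 38/1065 (H = 1/(1/38 + 28) = 1/(1065/38) = 38/1065 ≈ 0.035681)
(H*(-15))*m(-1, -3) = ((38/1065)*(-15))*(-3/5) = -38/71*(-3/5) = 114/355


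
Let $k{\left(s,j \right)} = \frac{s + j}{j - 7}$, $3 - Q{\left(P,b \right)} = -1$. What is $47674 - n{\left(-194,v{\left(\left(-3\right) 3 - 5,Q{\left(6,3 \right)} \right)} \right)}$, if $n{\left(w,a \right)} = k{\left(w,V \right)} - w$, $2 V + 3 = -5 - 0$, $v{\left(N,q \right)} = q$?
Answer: $47462$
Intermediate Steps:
$Q{\left(P,b \right)} = 4$ ($Q{\left(P,b \right)} = 3 - -1 = 3 + 1 = 4$)
$V = -4$ ($V = - \frac{3}{2} + \frac{-5 - 0}{2} = - \frac{3}{2} + \frac{-5 + 0}{2} = - \frac{3}{2} + \frac{1}{2} \left(-5\right) = - \frac{3}{2} - \frac{5}{2} = -4$)
$k{\left(s,j \right)} = \frac{j + s}{-7 + j}$
$n{\left(w,a \right)} = \frac{4}{11} - \frac{12 w}{11}$ ($n{\left(w,a \right)} = \frac{-4 + w}{-7 - 4} - w = \frac{-4 + w}{-11} - w = - \frac{-4 + w}{11} - w = \left(\frac{4}{11} - \frac{w}{11}\right) - w = \frac{4}{11} - \frac{12 w}{11}$)
$47674 - n{\left(-194,v{\left(\left(-3\right) 3 - 5,Q{\left(6,3 \right)} \right)} \right)} = 47674 - \left(\frac{4}{11} - - \frac{2328}{11}\right) = 47674 - \left(\frac{4}{11} + \frac{2328}{11}\right) = 47674 - 212 = 47462$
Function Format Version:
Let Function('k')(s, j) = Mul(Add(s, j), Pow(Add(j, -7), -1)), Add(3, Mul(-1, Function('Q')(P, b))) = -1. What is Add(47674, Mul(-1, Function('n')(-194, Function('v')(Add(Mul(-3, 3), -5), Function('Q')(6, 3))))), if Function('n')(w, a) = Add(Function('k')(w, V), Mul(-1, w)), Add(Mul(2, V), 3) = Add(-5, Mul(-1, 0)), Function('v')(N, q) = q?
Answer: 47462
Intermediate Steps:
Function('Q')(P, b) = 4 (Function('Q')(P, b) = Add(3, Mul(-1, -1)) = Add(3, 1) = 4)
V = -4 (V = Add(Rational(-3, 2), Mul(Rational(1, 2), Add(-5, Mul(-1, 0)))) = Add(Rational(-3, 2), Mul(Rational(1, 2), Add(-5, 0))) = Add(Rational(-3, 2), Mul(Rational(1, 2), -5)) = Add(Rational(-3, 2), Rational(-5, 2)) = -4)
Function('k')(s, j) = Mul(Pow(Add(-7, j), -1), Add(j, s)) (Function('k')(s, j) = Mul(Add(j, s), Pow(Add(-7, j), -1)) = Mul(Pow(Add(-7, j), -1), Add(j, s)))
Function('n')(w, a) = Add(Rational(4, 11), Mul(Rational(-12, 11), w)) (Function('n')(w, a) = Add(Mul(Pow(Add(-7, -4), -1), Add(-4, w)), Mul(-1, w)) = Add(Mul(Pow(-11, -1), Add(-4, w)), Mul(-1, w)) = Add(Mul(Rational(-1, 11), Add(-4, w)), Mul(-1, w)) = Add(Add(Rational(4, 11), Mul(Rational(-1, 11), w)), Mul(-1, w)) = Add(Rational(4, 11), Mul(Rational(-12, 11), w)))
Add(47674, Mul(-1, Function('n')(-194, Function('v')(Add(Mul(-3, 3), -5), Function('Q')(6, 3))))) = Add(47674, Mul(-1, Add(Rational(4, 11), Mul(Rational(-12, 11), -194)))) = Add(47674, Mul(-1, Add(Rational(4, 11), Rational(2328, 11)))) = Add(47674, Mul(-1, 212)) = Add(47674, -212) = 47462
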